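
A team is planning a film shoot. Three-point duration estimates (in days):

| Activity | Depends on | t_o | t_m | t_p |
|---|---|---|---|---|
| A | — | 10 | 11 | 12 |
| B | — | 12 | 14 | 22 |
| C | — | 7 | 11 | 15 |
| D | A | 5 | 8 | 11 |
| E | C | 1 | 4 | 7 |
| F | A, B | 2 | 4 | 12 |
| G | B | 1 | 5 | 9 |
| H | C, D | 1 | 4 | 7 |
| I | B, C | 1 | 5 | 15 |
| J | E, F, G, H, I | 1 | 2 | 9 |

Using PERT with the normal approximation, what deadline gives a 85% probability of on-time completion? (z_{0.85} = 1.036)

te_A = (10 + 4·11 + 12)/6 = 66/6 = 11; σ²_A = ((12−10)/6)² = 0.111
te_B = (12 + 4·14 + 22)/6 = 90/6 = 15; σ²_B = ((22−12)/6)² = 2.778
te_C = (7 + 4·11 + 15)/6 = 66/6 = 11; σ²_C = ((15−7)/6)² = 1.778
te_D = (5 + 4·8 + 11)/6 = 48/6 = 8; σ²_D = ((11−5)/6)² = 1.000
te_E = (1 + 4·4 + 7)/6 = 24/6 = 4; σ²_E = ((7−1)/6)² = 1.000
te_F = (2 + 4·4 + 12)/6 = 30/6 = 5; σ²_F = ((12−2)/6)² = 2.778
te_G = (1 + 4·5 + 9)/6 = 30/6 = 5; σ²_G = ((9−1)/6)² = 1.778
te_H = (1 + 4·4 + 7)/6 = 24/6 = 4; σ²_H = ((7−1)/6)² = 1.000
te_I = (1 + 4·5 + 15)/6 = 36/6 = 6; σ²_I = ((15−1)/6)² = 5.444
te_J = (1 + 4·2 + 9)/6 = 18/6 = 3; σ²_J = ((9−1)/6)² = 1.778

Forward pass:
ES_A = 0; EF_A = 11
ES_B = 0; EF_B = 15
ES_C = 0; EF_C = 11
ES_D = 11; EF_D = 11+8 = 19
ES_E = 11; EF_E = 11+4 = 15
ES_F = max(EF_A=11, EF_B=15) = 15; EF_F = 15+5 = 20
ES_G = 15; EF_G = 15+5 = 20
ES_H = max(EF_C=11, EF_D=19) = 19; EF_H = 19+4 = 23
ES_I = max(EF_B=15, EF_C=11) = 15; EF_I = 15+6 = 21
ES_J = max(EF_E=15, EF_F=20, EF_G=20, EF_H=23, EF_I=21) = 23; EF_J = 23+3 = 26
Expected project duration μ = 26 days. Critical path: A → D → H → J.

Variance along critical path = 0.111 + 1.000 + 1.000 + 1.778 = 3.889; σ = 1.972 days.
D = μ + z·σ = 26 + 1.036·1.972 = 28.0 days

28.0 days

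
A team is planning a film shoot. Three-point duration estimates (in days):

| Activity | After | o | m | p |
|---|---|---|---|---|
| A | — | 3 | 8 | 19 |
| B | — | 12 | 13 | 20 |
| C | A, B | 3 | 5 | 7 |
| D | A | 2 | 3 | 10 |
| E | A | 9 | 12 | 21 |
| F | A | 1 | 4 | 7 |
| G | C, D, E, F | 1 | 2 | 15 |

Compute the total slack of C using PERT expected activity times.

3 days

te_A = (3 + 4·8 + 19)/6 = 54/6 = 9
te_B = (12 + 4·13 + 20)/6 = 84/6 = 14
te_C = (3 + 4·5 + 7)/6 = 30/6 = 5
te_D = (2 + 4·3 + 10)/6 = 24/6 = 4
te_E = (9 + 4·12 + 21)/6 = 78/6 = 13
te_F = (1 + 4·4 + 7)/6 = 24/6 = 4
te_G = (1 + 4·2 + 15)/6 = 24/6 = 4

Forward pass:
ES_A = 0; EF_A = 9
ES_B = 0; EF_B = 14
ES_C = max(EF_A=9, EF_B=14) = 14; EF_C = 14+5 = 19
ES_D = 9; EF_D = 9+4 = 13
ES_E = 9; EF_E = 9+13 = 22
ES_F = 9; EF_F = 9+4 = 13
ES_G = max(EF_C=19, EF_D=13, EF_E=22, EF_F=13) = 22; EF_G = 22+4 = 26
Expected project duration μ = 26 days. Critical path: A → E → G.

Backward pass:
LF_G = 26; LS_G = 26−4 = 22
LF_F = LS_G = 22; LS_F = 22−4 = 18
LF_E = LS_G = 22; LS_E = 22−13 = 9
LF_D = LS_G = 22; LS_D = 22−4 = 18
LF_C = LS_G = 22; LS_C = 22−5 = 17
LF_B = LS_C = 17; LS_B = 17−14 = 3
LF_A = min(LS_C=17, LS_D=18, LS_E=9, LS_F=18) = 9; LS_A = 9−9 = 0
Slack_C = LS_C − ES_C = 17 − 14 = 3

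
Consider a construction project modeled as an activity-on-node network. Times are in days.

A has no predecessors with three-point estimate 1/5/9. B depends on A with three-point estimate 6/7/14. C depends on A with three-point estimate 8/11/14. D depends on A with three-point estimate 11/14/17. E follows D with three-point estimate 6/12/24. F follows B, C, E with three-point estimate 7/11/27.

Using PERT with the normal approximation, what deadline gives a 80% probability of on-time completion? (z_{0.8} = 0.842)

te_A = (1 + 4·5 + 9)/6 = 30/6 = 5; σ²_A = ((9−1)/6)² = 1.778
te_B = (6 + 4·7 + 14)/6 = 48/6 = 8; σ²_B = ((14−6)/6)² = 1.778
te_C = (8 + 4·11 + 14)/6 = 66/6 = 11; σ²_C = ((14−8)/6)² = 1.000
te_D = (11 + 4·14 + 17)/6 = 84/6 = 14; σ²_D = ((17−11)/6)² = 1.000
te_E = (6 + 4·12 + 24)/6 = 78/6 = 13; σ²_E = ((24−6)/6)² = 9.000
te_F = (7 + 4·11 + 27)/6 = 78/6 = 13; σ²_F = ((27−7)/6)² = 11.111

Forward pass:
ES_A = 0; EF_A = 5
ES_B = 5; EF_B = 5+8 = 13
ES_C = 5; EF_C = 5+11 = 16
ES_D = 5; EF_D = 5+14 = 19
ES_E = 19; EF_E = 19+13 = 32
ES_F = max(EF_B=13, EF_C=16, EF_E=32) = 32; EF_F = 32+13 = 45
Expected project duration μ = 45 days. Critical path: A → D → E → F.

Variance along critical path = 1.778 + 1.000 + 9.000 + 11.111 = 22.889; σ = 4.784 days.
D = μ + z·σ = 45 + 0.842·4.784 = 49.0 days

49.0 days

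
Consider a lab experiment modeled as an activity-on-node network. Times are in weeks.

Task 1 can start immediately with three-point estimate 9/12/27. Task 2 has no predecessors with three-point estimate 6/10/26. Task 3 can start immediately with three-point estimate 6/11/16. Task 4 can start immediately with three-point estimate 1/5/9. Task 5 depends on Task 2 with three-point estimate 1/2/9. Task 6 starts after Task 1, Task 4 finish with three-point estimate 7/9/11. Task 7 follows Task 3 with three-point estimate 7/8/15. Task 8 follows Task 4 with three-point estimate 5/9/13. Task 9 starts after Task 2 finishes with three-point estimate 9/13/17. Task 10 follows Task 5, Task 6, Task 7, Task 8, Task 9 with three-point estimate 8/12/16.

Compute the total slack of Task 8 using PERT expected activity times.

11 weeks

te_Task 1 = (9 + 4·12 + 27)/6 = 84/6 = 14
te_Task 2 = (6 + 4·10 + 26)/6 = 72/6 = 12
te_Task 3 = (6 + 4·11 + 16)/6 = 66/6 = 11
te_Task 4 = (1 + 4·5 + 9)/6 = 30/6 = 5
te_Task 5 = (1 + 4·2 + 9)/6 = 18/6 = 3
te_Task 6 = (7 + 4·9 + 11)/6 = 54/6 = 9
te_Task 7 = (7 + 4·8 + 15)/6 = 54/6 = 9
te_Task 8 = (5 + 4·9 + 13)/6 = 54/6 = 9
te_Task 9 = (9 + 4·13 + 17)/6 = 78/6 = 13
te_Task 10 = (8 + 4·12 + 16)/6 = 72/6 = 12

Forward pass:
ES_Task 1 = 0; EF_Task 1 = 14
ES_Task 2 = 0; EF_Task 2 = 12
ES_Task 3 = 0; EF_Task 3 = 11
ES_Task 4 = 0; EF_Task 4 = 5
ES_Task 5 = 12; EF_Task 5 = 12+3 = 15
ES_Task 6 = max(EF_Task 1=14, EF_Task 4=5) = 14; EF_Task 6 = 14+9 = 23
ES_Task 7 = 11; EF_Task 7 = 11+9 = 20
ES_Task 8 = 5; EF_Task 8 = 5+9 = 14
ES_Task 9 = 12; EF_Task 9 = 12+13 = 25
ES_Task 10 = max(EF_Task 5=15, EF_Task 6=23, EF_Task 7=20, EF_Task 8=14, EF_Task 9=25) = 25; EF_Task 10 = 25+12 = 37
Expected project duration μ = 37 weeks. Critical path: Task 2 → Task 9 → Task 10.

Backward pass:
LF_Task 10 = 37; LS_Task 10 = 37−12 = 25
LF_Task 9 = LS_Task 10 = 25; LS_Task 9 = 25−13 = 12
LF_Task 8 = LS_Task 10 = 25; LS_Task 8 = 25−9 = 16
LF_Task 7 = LS_Task 10 = 25; LS_Task 7 = 25−9 = 16
LF_Task 6 = LS_Task 10 = 25; LS_Task 6 = 25−9 = 16
LF_Task 5 = LS_Task 10 = 25; LS_Task 5 = 25−3 = 22
LF_Task 4 = min(LS_Task 6=16, LS_Task 8=16) = 16; LS_Task 4 = 16−5 = 11
LF_Task 3 = LS_Task 7 = 16; LS_Task 3 = 16−11 = 5
LF_Task 2 = min(LS_Task 5=22, LS_Task 9=12) = 12; LS_Task 2 = 12−12 = 0
LF_Task 1 = LS_Task 6 = 16; LS_Task 1 = 16−14 = 2
Slack_Task 8 = LS_Task 8 − ES_Task 8 = 16 − 5 = 11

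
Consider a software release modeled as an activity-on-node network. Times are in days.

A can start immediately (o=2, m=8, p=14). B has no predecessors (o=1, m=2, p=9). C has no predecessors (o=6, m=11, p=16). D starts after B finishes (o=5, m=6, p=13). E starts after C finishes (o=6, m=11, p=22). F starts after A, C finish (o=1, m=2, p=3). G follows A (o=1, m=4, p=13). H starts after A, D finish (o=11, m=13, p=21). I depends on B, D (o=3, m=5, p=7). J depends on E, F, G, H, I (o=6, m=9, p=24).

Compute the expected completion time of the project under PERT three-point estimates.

35 days

te_A = (2 + 4·8 + 14)/6 = 48/6 = 8
te_B = (1 + 4·2 + 9)/6 = 18/6 = 3
te_C = (6 + 4·11 + 16)/6 = 66/6 = 11
te_D = (5 + 4·6 + 13)/6 = 42/6 = 7
te_E = (6 + 4·11 + 22)/6 = 72/6 = 12
te_F = (1 + 4·2 + 3)/6 = 12/6 = 2
te_G = (1 + 4·4 + 13)/6 = 30/6 = 5
te_H = (11 + 4·13 + 21)/6 = 84/6 = 14
te_I = (3 + 4·5 + 7)/6 = 30/6 = 5
te_J = (6 + 4·9 + 24)/6 = 66/6 = 11

Forward pass:
ES_A = 0; EF_A = 8
ES_B = 0; EF_B = 3
ES_C = 0; EF_C = 11
ES_D = 3; EF_D = 3+7 = 10
ES_E = 11; EF_E = 11+12 = 23
ES_F = max(EF_A=8, EF_C=11) = 11; EF_F = 11+2 = 13
ES_G = 8; EF_G = 8+5 = 13
ES_H = max(EF_A=8, EF_D=10) = 10; EF_H = 10+14 = 24
ES_I = max(EF_B=3, EF_D=10) = 10; EF_I = 10+5 = 15
ES_J = max(EF_E=23, EF_F=13, EF_G=13, EF_H=24, EF_I=15) = 24; EF_J = 24+11 = 35
Expected project duration μ = 35 days. Critical path: B → D → H → J.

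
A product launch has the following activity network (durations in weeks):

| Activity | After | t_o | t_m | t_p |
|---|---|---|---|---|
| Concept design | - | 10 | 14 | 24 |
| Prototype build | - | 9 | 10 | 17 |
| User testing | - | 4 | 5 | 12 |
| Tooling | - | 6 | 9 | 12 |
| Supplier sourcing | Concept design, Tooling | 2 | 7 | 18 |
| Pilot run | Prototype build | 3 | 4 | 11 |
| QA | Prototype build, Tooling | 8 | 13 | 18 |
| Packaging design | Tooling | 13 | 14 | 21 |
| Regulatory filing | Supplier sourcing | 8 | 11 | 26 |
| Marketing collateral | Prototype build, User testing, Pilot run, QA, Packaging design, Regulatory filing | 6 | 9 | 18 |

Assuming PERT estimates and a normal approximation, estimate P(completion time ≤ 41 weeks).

te_Concept design = (10 + 4·14 + 24)/6 = 90/6 = 15; σ²_Concept design = ((24−10)/6)² = 5.444
te_Prototype build = (9 + 4·10 + 17)/6 = 66/6 = 11; σ²_Prototype build = ((17−9)/6)² = 1.778
te_User testing = (4 + 4·5 + 12)/6 = 36/6 = 6; σ²_User testing = ((12−4)/6)² = 1.778
te_Tooling = (6 + 4·9 + 12)/6 = 54/6 = 9; σ²_Tooling = ((12−6)/6)² = 1.000
te_Supplier sourcing = (2 + 4·7 + 18)/6 = 48/6 = 8; σ²_Supplier sourcing = ((18−2)/6)² = 7.111
te_Pilot run = (3 + 4·4 + 11)/6 = 30/6 = 5; σ²_Pilot run = ((11−3)/6)² = 1.778
te_QA = (8 + 4·13 + 18)/6 = 78/6 = 13; σ²_QA = ((18−8)/6)² = 2.778
te_Packaging design = (13 + 4·14 + 21)/6 = 90/6 = 15; σ²_Packaging design = ((21−13)/6)² = 1.778
te_Regulatory filing = (8 + 4·11 + 26)/6 = 78/6 = 13; σ²_Regulatory filing = ((26−8)/6)² = 9.000
te_Marketing collateral = (6 + 4·9 + 18)/6 = 60/6 = 10; σ²_Marketing collateral = ((18−6)/6)² = 4.000

Forward pass:
ES_Concept design = 0; EF_Concept design = 15
ES_Prototype build = 0; EF_Prototype build = 11
ES_User testing = 0; EF_User testing = 6
ES_Tooling = 0; EF_Tooling = 9
ES_Supplier sourcing = max(EF_Concept design=15, EF_Tooling=9) = 15; EF_Supplier sourcing = 15+8 = 23
ES_Pilot run = 11; EF_Pilot run = 11+5 = 16
ES_QA = max(EF_Prototype build=11, EF_Tooling=9) = 11; EF_QA = 11+13 = 24
ES_Packaging design = 9; EF_Packaging design = 9+15 = 24
ES_Regulatory filing = 23; EF_Regulatory filing = 23+13 = 36
ES_Marketing collateral = max(EF_Prototype build=11, EF_User testing=6, EF_Pilot run=16, EF_QA=24, EF_Packaging design=24, EF_Regulatory filing=36) = 36; EF_Marketing collateral = 36+10 = 46
Expected project duration μ = 46 weeks. Critical path: Concept design → Supplier sourcing → Regulatory filing → Marketing collateral.

Variance along critical path = 5.444 + 7.111 + 9.000 + 4.000 = 25.556; σ = √25.556 = 5.055 weeks.
Z = (41 − 46) / 5.055 = -0.989
P(T ≤ 41) = Φ(-0.989) ≈ 0.161

0.161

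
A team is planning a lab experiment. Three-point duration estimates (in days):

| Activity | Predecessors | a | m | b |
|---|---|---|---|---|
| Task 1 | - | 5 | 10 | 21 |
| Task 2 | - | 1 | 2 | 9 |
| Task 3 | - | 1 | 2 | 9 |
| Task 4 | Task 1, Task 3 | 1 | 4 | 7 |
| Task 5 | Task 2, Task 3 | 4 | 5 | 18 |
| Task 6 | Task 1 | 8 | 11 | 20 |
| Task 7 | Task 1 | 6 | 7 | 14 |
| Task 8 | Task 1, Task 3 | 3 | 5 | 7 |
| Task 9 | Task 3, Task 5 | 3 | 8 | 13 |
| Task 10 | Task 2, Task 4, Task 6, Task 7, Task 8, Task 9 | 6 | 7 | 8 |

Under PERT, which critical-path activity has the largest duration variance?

Task 1

te_Task 1 = (5 + 4·10 + 21)/6 = 66/6 = 11; σ²_Task 1 = ((21−5)/6)² = 7.111
te_Task 2 = (1 + 4·2 + 9)/6 = 18/6 = 3; σ²_Task 2 = ((9−1)/6)² = 1.778
te_Task 3 = (1 + 4·2 + 9)/6 = 18/6 = 3; σ²_Task 3 = ((9−1)/6)² = 1.778
te_Task 4 = (1 + 4·4 + 7)/6 = 24/6 = 4; σ²_Task 4 = ((7−1)/6)² = 1.000
te_Task 5 = (4 + 4·5 + 18)/6 = 42/6 = 7; σ²_Task 5 = ((18−4)/6)² = 5.444
te_Task 6 = (8 + 4·11 + 20)/6 = 72/6 = 12; σ²_Task 6 = ((20−8)/6)² = 4.000
te_Task 7 = (6 + 4·7 + 14)/6 = 48/6 = 8; σ²_Task 7 = ((14−6)/6)² = 1.778
te_Task 8 = (3 + 4·5 + 7)/6 = 30/6 = 5; σ²_Task 8 = ((7−3)/6)² = 0.444
te_Task 9 = (3 + 4·8 + 13)/6 = 48/6 = 8; σ²_Task 9 = ((13−3)/6)² = 2.778
te_Task 10 = (6 + 4·7 + 8)/6 = 42/6 = 7; σ²_Task 10 = ((8−6)/6)² = 0.111

Forward pass:
ES_Task 1 = 0; EF_Task 1 = 11
ES_Task 2 = 0; EF_Task 2 = 3
ES_Task 3 = 0; EF_Task 3 = 3
ES_Task 4 = max(EF_Task 1=11, EF_Task 3=3) = 11; EF_Task 4 = 11+4 = 15
ES_Task 5 = max(EF_Task 2=3, EF_Task 3=3) = 3; EF_Task 5 = 3+7 = 10
ES_Task 6 = 11; EF_Task 6 = 11+12 = 23
ES_Task 7 = 11; EF_Task 7 = 11+8 = 19
ES_Task 8 = max(EF_Task 1=11, EF_Task 3=3) = 11; EF_Task 8 = 11+5 = 16
ES_Task 9 = max(EF_Task 3=3, EF_Task 5=10) = 10; EF_Task 9 = 10+8 = 18
ES_Task 10 = max(EF_Task 2=3, EF_Task 4=15, EF_Task 6=23, EF_Task 7=19, EF_Task 8=16, EF_Task 9=18) = 23; EF_Task 10 = 23+7 = 30
Expected project duration μ = 30 days. Critical path: Task 1 → Task 6 → Task 10.

Variances on critical path: σ²_Task 1=7.111, σ²_Task 6=4.000, σ²_Task 10=0.111.
Largest is σ²_Task 1 = 7.111.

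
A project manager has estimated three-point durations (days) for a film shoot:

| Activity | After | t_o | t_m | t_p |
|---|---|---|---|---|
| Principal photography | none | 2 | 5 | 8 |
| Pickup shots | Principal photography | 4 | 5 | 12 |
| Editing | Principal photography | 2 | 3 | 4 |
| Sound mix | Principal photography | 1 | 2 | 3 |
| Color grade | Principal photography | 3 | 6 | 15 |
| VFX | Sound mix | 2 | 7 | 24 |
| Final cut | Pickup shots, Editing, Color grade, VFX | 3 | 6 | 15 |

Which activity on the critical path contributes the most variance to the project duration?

te_Principal photography = (2 + 4·5 + 8)/6 = 30/6 = 5; σ²_Principal photography = ((8−2)/6)² = 1.000
te_Pickup shots = (4 + 4·5 + 12)/6 = 36/6 = 6; σ²_Pickup shots = ((12−4)/6)² = 1.778
te_Editing = (2 + 4·3 + 4)/6 = 18/6 = 3; σ²_Editing = ((4−2)/6)² = 0.111
te_Sound mix = (1 + 4·2 + 3)/6 = 12/6 = 2; σ²_Sound mix = ((3−1)/6)² = 0.111
te_Color grade = (3 + 4·6 + 15)/6 = 42/6 = 7; σ²_Color grade = ((15−3)/6)² = 4.000
te_VFX = (2 + 4·7 + 24)/6 = 54/6 = 9; σ²_VFX = ((24−2)/6)² = 13.444
te_Final cut = (3 + 4·6 + 15)/6 = 42/6 = 7; σ²_Final cut = ((15−3)/6)² = 4.000

Forward pass:
ES_Principal photography = 0; EF_Principal photography = 5
ES_Pickup shots = 5; EF_Pickup shots = 5+6 = 11
ES_Editing = 5; EF_Editing = 5+3 = 8
ES_Sound mix = 5; EF_Sound mix = 5+2 = 7
ES_Color grade = 5; EF_Color grade = 5+7 = 12
ES_VFX = 7; EF_VFX = 7+9 = 16
ES_Final cut = max(EF_Pickup shots=11, EF_Editing=8, EF_Color grade=12, EF_VFX=16) = 16; EF_Final cut = 16+7 = 23
Expected project duration μ = 23 days. Critical path: Principal photography → Sound mix → VFX → Final cut.

Variances on critical path: σ²_Principal photography=1.000, σ²_Sound mix=0.111, σ²_VFX=13.444, σ²_Final cut=4.000.
Largest is σ²_VFX = 13.444.

VFX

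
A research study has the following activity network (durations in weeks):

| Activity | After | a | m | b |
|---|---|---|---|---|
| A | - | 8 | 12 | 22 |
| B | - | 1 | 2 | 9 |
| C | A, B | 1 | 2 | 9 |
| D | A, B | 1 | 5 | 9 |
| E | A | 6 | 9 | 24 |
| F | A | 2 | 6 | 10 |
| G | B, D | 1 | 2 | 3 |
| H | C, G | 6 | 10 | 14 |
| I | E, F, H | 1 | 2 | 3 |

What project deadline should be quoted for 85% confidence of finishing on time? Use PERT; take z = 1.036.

te_A = (8 + 4·12 + 22)/6 = 78/6 = 13; σ²_A = ((22−8)/6)² = 5.444
te_B = (1 + 4·2 + 9)/6 = 18/6 = 3; σ²_B = ((9−1)/6)² = 1.778
te_C = (1 + 4·2 + 9)/6 = 18/6 = 3; σ²_C = ((9−1)/6)² = 1.778
te_D = (1 + 4·5 + 9)/6 = 30/6 = 5; σ²_D = ((9−1)/6)² = 1.778
te_E = (6 + 4·9 + 24)/6 = 66/6 = 11; σ²_E = ((24−6)/6)² = 9.000
te_F = (2 + 4·6 + 10)/6 = 36/6 = 6; σ²_F = ((10−2)/6)² = 1.778
te_G = (1 + 4·2 + 3)/6 = 12/6 = 2; σ²_G = ((3−1)/6)² = 0.111
te_H = (6 + 4·10 + 14)/6 = 60/6 = 10; σ²_H = ((14−6)/6)² = 1.778
te_I = (1 + 4·2 + 3)/6 = 12/6 = 2; σ²_I = ((3−1)/6)² = 0.111

Forward pass:
ES_A = 0; EF_A = 13
ES_B = 0; EF_B = 3
ES_C = max(EF_A=13, EF_B=3) = 13; EF_C = 13+3 = 16
ES_D = max(EF_A=13, EF_B=3) = 13; EF_D = 13+5 = 18
ES_E = 13; EF_E = 13+11 = 24
ES_F = 13; EF_F = 13+6 = 19
ES_G = max(EF_B=3, EF_D=18) = 18; EF_G = 18+2 = 20
ES_H = max(EF_C=16, EF_G=20) = 20; EF_H = 20+10 = 30
ES_I = max(EF_E=24, EF_F=19, EF_H=30) = 30; EF_I = 30+2 = 32
Expected project duration μ = 32 weeks. Critical path: A → D → G → H → I.

Variance along critical path = 5.444 + 1.778 + 0.111 + 1.778 + 0.111 = 9.222; σ = 3.037 weeks.
D = μ + z·σ = 32 + 1.036·3.037 = 35.1 weeks

35.1 weeks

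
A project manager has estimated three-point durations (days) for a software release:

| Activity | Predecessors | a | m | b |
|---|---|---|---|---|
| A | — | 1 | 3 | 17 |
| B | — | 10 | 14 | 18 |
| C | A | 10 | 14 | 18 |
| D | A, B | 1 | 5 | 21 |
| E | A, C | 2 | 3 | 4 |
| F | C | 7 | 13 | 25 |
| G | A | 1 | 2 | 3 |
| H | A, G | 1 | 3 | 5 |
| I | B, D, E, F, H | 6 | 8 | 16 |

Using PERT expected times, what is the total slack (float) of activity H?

te_A = (1 + 4·3 + 17)/6 = 30/6 = 5
te_B = (10 + 4·14 + 18)/6 = 84/6 = 14
te_C = (10 + 4·14 + 18)/6 = 84/6 = 14
te_D = (1 + 4·5 + 21)/6 = 42/6 = 7
te_E = (2 + 4·3 + 4)/6 = 18/6 = 3
te_F = (7 + 4·13 + 25)/6 = 84/6 = 14
te_G = (1 + 4·2 + 3)/6 = 12/6 = 2
te_H = (1 + 4·3 + 5)/6 = 18/6 = 3
te_I = (6 + 4·8 + 16)/6 = 54/6 = 9

Forward pass:
ES_A = 0; EF_A = 5
ES_B = 0; EF_B = 14
ES_C = 5; EF_C = 5+14 = 19
ES_D = max(EF_A=5, EF_B=14) = 14; EF_D = 14+7 = 21
ES_E = max(EF_A=5, EF_C=19) = 19; EF_E = 19+3 = 22
ES_F = 19; EF_F = 19+14 = 33
ES_G = 5; EF_G = 5+2 = 7
ES_H = max(EF_A=5, EF_G=7) = 7; EF_H = 7+3 = 10
ES_I = max(EF_B=14, EF_D=21, EF_E=22, EF_F=33, EF_H=10) = 33; EF_I = 33+9 = 42
Expected project duration μ = 42 days. Critical path: A → C → F → I.

Backward pass:
LF_I = 42; LS_I = 42−9 = 33
LF_H = LS_I = 33; LS_H = 33−3 = 30
LF_G = LS_H = 30; LS_G = 30−2 = 28
LF_F = LS_I = 33; LS_F = 33−14 = 19
LF_E = LS_I = 33; LS_E = 33−3 = 30
LF_D = LS_I = 33; LS_D = 33−7 = 26
LF_C = min(LS_E=30, LS_F=19) = 19; LS_C = 19−14 = 5
LF_B = min(LS_D=26, LS_I=33) = 26; LS_B = 26−14 = 12
LF_A = min(LS_C=5, LS_D=26, LS_E=30, LS_G=28, LS_H=30) = 5; LS_A = 5−5 = 0
Slack_H = LS_H − ES_H = 30 − 7 = 23

23 days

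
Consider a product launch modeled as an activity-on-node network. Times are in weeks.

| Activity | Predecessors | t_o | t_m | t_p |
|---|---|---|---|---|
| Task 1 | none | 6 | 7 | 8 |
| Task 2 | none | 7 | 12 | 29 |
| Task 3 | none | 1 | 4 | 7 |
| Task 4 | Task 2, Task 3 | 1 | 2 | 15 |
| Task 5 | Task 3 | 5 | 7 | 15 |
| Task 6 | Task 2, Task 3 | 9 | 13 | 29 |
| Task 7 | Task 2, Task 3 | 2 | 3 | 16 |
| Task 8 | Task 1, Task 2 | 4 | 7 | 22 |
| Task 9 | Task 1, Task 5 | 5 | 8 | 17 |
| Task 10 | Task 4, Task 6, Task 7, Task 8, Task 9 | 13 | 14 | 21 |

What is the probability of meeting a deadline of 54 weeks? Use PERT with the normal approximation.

0.974

te_Task 1 = (6 + 4·7 + 8)/6 = 42/6 = 7; σ²_Task 1 = ((8−6)/6)² = 0.111
te_Task 2 = (7 + 4·12 + 29)/6 = 84/6 = 14; σ²_Task 2 = ((29−7)/6)² = 13.444
te_Task 3 = (1 + 4·4 + 7)/6 = 24/6 = 4; σ²_Task 3 = ((7−1)/6)² = 1.000
te_Task 4 = (1 + 4·2 + 15)/6 = 24/6 = 4; σ²_Task 4 = ((15−1)/6)² = 5.444
te_Task 5 = (5 + 4·7 + 15)/6 = 48/6 = 8; σ²_Task 5 = ((15−5)/6)² = 2.778
te_Task 6 = (9 + 4·13 + 29)/6 = 90/6 = 15; σ²_Task 6 = ((29−9)/6)² = 11.111
te_Task 7 = (2 + 4·3 + 16)/6 = 30/6 = 5; σ²_Task 7 = ((16−2)/6)² = 5.444
te_Task 8 = (4 + 4·7 + 22)/6 = 54/6 = 9; σ²_Task 8 = ((22−4)/6)² = 9.000
te_Task 9 = (5 + 4·8 + 17)/6 = 54/6 = 9; σ²_Task 9 = ((17−5)/6)² = 4.000
te_Task 10 = (13 + 4·14 + 21)/6 = 90/6 = 15; σ²_Task 10 = ((21−13)/6)² = 1.778

Forward pass:
ES_Task 1 = 0; EF_Task 1 = 7
ES_Task 2 = 0; EF_Task 2 = 14
ES_Task 3 = 0; EF_Task 3 = 4
ES_Task 4 = max(EF_Task 2=14, EF_Task 3=4) = 14; EF_Task 4 = 14+4 = 18
ES_Task 5 = 4; EF_Task 5 = 4+8 = 12
ES_Task 6 = max(EF_Task 2=14, EF_Task 3=4) = 14; EF_Task 6 = 14+15 = 29
ES_Task 7 = max(EF_Task 2=14, EF_Task 3=4) = 14; EF_Task 7 = 14+5 = 19
ES_Task 8 = max(EF_Task 1=7, EF_Task 2=14) = 14; EF_Task 8 = 14+9 = 23
ES_Task 9 = max(EF_Task 1=7, EF_Task 5=12) = 12; EF_Task 9 = 12+9 = 21
ES_Task 10 = max(EF_Task 4=18, EF_Task 6=29, EF_Task 7=19, EF_Task 8=23, EF_Task 9=21) = 29; EF_Task 10 = 29+15 = 44
Expected project duration μ = 44 weeks. Critical path: Task 2 → Task 6 → Task 10.

Variance along critical path = 13.444 + 11.111 + 1.778 = 26.333; σ = √26.333 = 5.132 weeks.
Z = (54 − 44) / 5.132 = 1.949
P(T ≤ 54) = Φ(1.949) ≈ 0.974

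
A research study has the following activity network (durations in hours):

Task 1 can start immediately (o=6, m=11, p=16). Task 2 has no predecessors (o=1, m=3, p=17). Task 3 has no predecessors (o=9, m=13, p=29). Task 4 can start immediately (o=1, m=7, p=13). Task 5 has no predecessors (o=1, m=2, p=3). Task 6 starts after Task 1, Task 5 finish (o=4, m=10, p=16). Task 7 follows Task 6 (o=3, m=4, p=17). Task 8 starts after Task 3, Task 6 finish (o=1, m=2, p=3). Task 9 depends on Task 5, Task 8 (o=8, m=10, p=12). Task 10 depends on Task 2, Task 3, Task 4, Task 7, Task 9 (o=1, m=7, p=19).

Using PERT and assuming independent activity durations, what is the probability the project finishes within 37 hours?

0.161

te_Task 1 = (6 + 4·11 + 16)/6 = 66/6 = 11; σ²_Task 1 = ((16−6)/6)² = 2.778
te_Task 2 = (1 + 4·3 + 17)/6 = 30/6 = 5; σ²_Task 2 = ((17−1)/6)² = 7.111
te_Task 3 = (9 + 4·13 + 29)/6 = 90/6 = 15; σ²_Task 3 = ((29−9)/6)² = 11.111
te_Task 4 = (1 + 4·7 + 13)/6 = 42/6 = 7; σ²_Task 4 = ((13−1)/6)² = 4.000
te_Task 5 = (1 + 4·2 + 3)/6 = 12/6 = 2; σ²_Task 5 = ((3−1)/6)² = 0.111
te_Task 6 = (4 + 4·10 + 16)/6 = 60/6 = 10; σ²_Task 6 = ((16−4)/6)² = 4.000
te_Task 7 = (3 + 4·4 + 17)/6 = 36/6 = 6; σ²_Task 7 = ((17−3)/6)² = 5.444
te_Task 8 = (1 + 4·2 + 3)/6 = 12/6 = 2; σ²_Task 8 = ((3−1)/6)² = 0.111
te_Task 9 = (8 + 4·10 + 12)/6 = 60/6 = 10; σ²_Task 9 = ((12−8)/6)² = 0.444
te_Task 10 = (1 + 4·7 + 19)/6 = 48/6 = 8; σ²_Task 10 = ((19−1)/6)² = 9.000

Forward pass:
ES_Task 1 = 0; EF_Task 1 = 11
ES_Task 2 = 0; EF_Task 2 = 5
ES_Task 3 = 0; EF_Task 3 = 15
ES_Task 4 = 0; EF_Task 4 = 7
ES_Task 5 = 0; EF_Task 5 = 2
ES_Task 6 = max(EF_Task 1=11, EF_Task 5=2) = 11; EF_Task 6 = 11+10 = 21
ES_Task 7 = 21; EF_Task 7 = 21+6 = 27
ES_Task 8 = max(EF_Task 3=15, EF_Task 6=21) = 21; EF_Task 8 = 21+2 = 23
ES_Task 9 = max(EF_Task 5=2, EF_Task 8=23) = 23; EF_Task 9 = 23+10 = 33
ES_Task 10 = max(EF_Task 2=5, EF_Task 3=15, EF_Task 4=7, EF_Task 7=27, EF_Task 9=33) = 33; EF_Task 10 = 33+8 = 41
Expected project duration μ = 41 hours. Critical path: Task 1 → Task 6 → Task 8 → Task 9 → Task 10.

Variance along critical path = 2.778 + 4.000 + 0.111 + 0.444 + 9.000 = 16.333; σ = √16.333 = 4.041 hours.
Z = (37 − 41) / 4.041 = -0.990
P(T ≤ 37) = Φ(-0.990) ≈ 0.161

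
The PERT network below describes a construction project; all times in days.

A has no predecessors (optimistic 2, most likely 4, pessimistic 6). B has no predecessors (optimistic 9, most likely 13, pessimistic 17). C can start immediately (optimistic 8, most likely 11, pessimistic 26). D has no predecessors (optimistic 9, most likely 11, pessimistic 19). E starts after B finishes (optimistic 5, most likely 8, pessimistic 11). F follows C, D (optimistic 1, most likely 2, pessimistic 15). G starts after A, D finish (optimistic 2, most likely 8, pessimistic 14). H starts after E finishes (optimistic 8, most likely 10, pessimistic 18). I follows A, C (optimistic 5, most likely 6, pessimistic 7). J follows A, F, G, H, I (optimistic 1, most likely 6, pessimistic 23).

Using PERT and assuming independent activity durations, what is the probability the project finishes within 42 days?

0.677

te_A = (2 + 4·4 + 6)/6 = 24/6 = 4; σ²_A = ((6−2)/6)² = 0.444
te_B = (9 + 4·13 + 17)/6 = 78/6 = 13; σ²_B = ((17−9)/6)² = 1.778
te_C = (8 + 4·11 + 26)/6 = 78/6 = 13; σ²_C = ((26−8)/6)² = 9.000
te_D = (9 + 4·11 + 19)/6 = 72/6 = 12; σ²_D = ((19−9)/6)² = 2.778
te_E = (5 + 4·8 + 11)/6 = 48/6 = 8; σ²_E = ((11−5)/6)² = 1.000
te_F = (1 + 4·2 + 15)/6 = 24/6 = 4; σ²_F = ((15−1)/6)² = 5.444
te_G = (2 + 4·8 + 14)/6 = 48/6 = 8; σ²_G = ((14−2)/6)² = 4.000
te_H = (8 + 4·10 + 18)/6 = 66/6 = 11; σ²_H = ((18−8)/6)² = 2.778
te_I = (5 + 4·6 + 7)/6 = 36/6 = 6; σ²_I = ((7−5)/6)² = 0.111
te_J = (1 + 4·6 + 23)/6 = 48/6 = 8; σ²_J = ((23−1)/6)² = 13.444

Forward pass:
ES_A = 0; EF_A = 4
ES_B = 0; EF_B = 13
ES_C = 0; EF_C = 13
ES_D = 0; EF_D = 12
ES_E = 13; EF_E = 13+8 = 21
ES_F = max(EF_C=13, EF_D=12) = 13; EF_F = 13+4 = 17
ES_G = max(EF_A=4, EF_D=12) = 12; EF_G = 12+8 = 20
ES_H = 21; EF_H = 21+11 = 32
ES_I = max(EF_A=4, EF_C=13) = 13; EF_I = 13+6 = 19
ES_J = max(EF_A=4, EF_F=17, EF_G=20, EF_H=32, EF_I=19) = 32; EF_J = 32+8 = 40
Expected project duration μ = 40 days. Critical path: B → E → H → J.

Variance along critical path = 1.778 + 1.000 + 2.778 + 13.444 = 19.000; σ = √19.000 = 4.359 days.
Z = (42 − 40) / 4.359 = 0.459
P(T ≤ 42) = Φ(0.459) ≈ 0.677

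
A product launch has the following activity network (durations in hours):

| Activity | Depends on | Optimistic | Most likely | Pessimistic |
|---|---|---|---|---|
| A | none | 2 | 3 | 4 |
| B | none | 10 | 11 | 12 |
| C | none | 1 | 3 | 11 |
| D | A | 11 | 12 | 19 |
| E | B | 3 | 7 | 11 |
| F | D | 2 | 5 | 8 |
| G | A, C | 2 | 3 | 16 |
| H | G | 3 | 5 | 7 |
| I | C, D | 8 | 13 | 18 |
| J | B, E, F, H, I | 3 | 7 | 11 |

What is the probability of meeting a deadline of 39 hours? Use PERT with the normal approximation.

0.881

te_A = (2 + 4·3 + 4)/6 = 18/6 = 3; σ²_A = ((4−2)/6)² = 0.111
te_B = (10 + 4·11 + 12)/6 = 66/6 = 11; σ²_B = ((12−10)/6)² = 0.111
te_C = (1 + 4·3 + 11)/6 = 24/6 = 4; σ²_C = ((11−1)/6)² = 2.778
te_D = (11 + 4·12 + 19)/6 = 78/6 = 13; σ²_D = ((19−11)/6)² = 1.778
te_E = (3 + 4·7 + 11)/6 = 42/6 = 7; σ²_E = ((11−3)/6)² = 1.778
te_F = (2 + 4·5 + 8)/6 = 30/6 = 5; σ²_F = ((8−2)/6)² = 1.000
te_G = (2 + 4·3 + 16)/6 = 30/6 = 5; σ²_G = ((16−2)/6)² = 5.444
te_H = (3 + 4·5 + 7)/6 = 30/6 = 5; σ²_H = ((7−3)/6)² = 0.444
te_I = (8 + 4·13 + 18)/6 = 78/6 = 13; σ²_I = ((18−8)/6)² = 2.778
te_J = (3 + 4·7 + 11)/6 = 42/6 = 7; σ²_J = ((11−3)/6)² = 1.778

Forward pass:
ES_A = 0; EF_A = 3
ES_B = 0; EF_B = 11
ES_C = 0; EF_C = 4
ES_D = 3; EF_D = 3+13 = 16
ES_E = 11; EF_E = 11+7 = 18
ES_F = 16; EF_F = 16+5 = 21
ES_G = max(EF_A=3, EF_C=4) = 4; EF_G = 4+5 = 9
ES_H = 9; EF_H = 9+5 = 14
ES_I = max(EF_C=4, EF_D=16) = 16; EF_I = 16+13 = 29
ES_J = max(EF_B=11, EF_E=18, EF_F=21, EF_H=14, EF_I=29) = 29; EF_J = 29+7 = 36
Expected project duration μ = 36 hours. Critical path: A → D → I → J.

Variance along critical path = 0.111 + 1.778 + 2.778 + 1.778 = 6.444; σ = √6.444 = 2.539 hours.
Z = (39 − 36) / 2.539 = 1.182
P(T ≤ 39) = Φ(1.182) ≈ 0.881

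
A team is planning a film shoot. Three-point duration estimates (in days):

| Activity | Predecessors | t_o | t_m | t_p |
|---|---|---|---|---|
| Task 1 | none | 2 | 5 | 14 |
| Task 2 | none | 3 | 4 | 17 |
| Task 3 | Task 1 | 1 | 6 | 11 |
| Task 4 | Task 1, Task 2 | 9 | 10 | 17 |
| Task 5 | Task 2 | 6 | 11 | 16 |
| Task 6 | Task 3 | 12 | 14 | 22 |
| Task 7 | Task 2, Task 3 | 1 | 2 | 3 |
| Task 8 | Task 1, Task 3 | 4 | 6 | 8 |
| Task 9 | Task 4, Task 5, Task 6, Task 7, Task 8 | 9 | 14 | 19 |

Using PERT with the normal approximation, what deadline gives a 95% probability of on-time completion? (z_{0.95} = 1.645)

te_Task 1 = (2 + 4·5 + 14)/6 = 36/6 = 6; σ²_Task 1 = ((14−2)/6)² = 4.000
te_Task 2 = (3 + 4·4 + 17)/6 = 36/6 = 6; σ²_Task 2 = ((17−3)/6)² = 5.444
te_Task 3 = (1 + 4·6 + 11)/6 = 36/6 = 6; σ²_Task 3 = ((11−1)/6)² = 2.778
te_Task 4 = (9 + 4·10 + 17)/6 = 66/6 = 11; σ²_Task 4 = ((17−9)/6)² = 1.778
te_Task 5 = (6 + 4·11 + 16)/6 = 66/6 = 11; σ²_Task 5 = ((16−6)/6)² = 2.778
te_Task 6 = (12 + 4·14 + 22)/6 = 90/6 = 15; σ²_Task 6 = ((22−12)/6)² = 2.778
te_Task 7 = (1 + 4·2 + 3)/6 = 12/6 = 2; σ²_Task 7 = ((3−1)/6)² = 0.111
te_Task 8 = (4 + 4·6 + 8)/6 = 36/6 = 6; σ²_Task 8 = ((8−4)/6)² = 0.444
te_Task 9 = (9 + 4·14 + 19)/6 = 84/6 = 14; σ²_Task 9 = ((19−9)/6)² = 2.778

Forward pass:
ES_Task 1 = 0; EF_Task 1 = 6
ES_Task 2 = 0; EF_Task 2 = 6
ES_Task 3 = 6; EF_Task 3 = 6+6 = 12
ES_Task 4 = max(EF_Task 1=6, EF_Task 2=6) = 6; EF_Task 4 = 6+11 = 17
ES_Task 5 = 6; EF_Task 5 = 6+11 = 17
ES_Task 6 = 12; EF_Task 6 = 12+15 = 27
ES_Task 7 = max(EF_Task 2=6, EF_Task 3=12) = 12; EF_Task 7 = 12+2 = 14
ES_Task 8 = max(EF_Task 1=6, EF_Task 3=12) = 12; EF_Task 8 = 12+6 = 18
ES_Task 9 = max(EF_Task 4=17, EF_Task 5=17, EF_Task 6=27, EF_Task 7=14, EF_Task 8=18) = 27; EF_Task 9 = 27+14 = 41
Expected project duration μ = 41 days. Critical path: Task 1 → Task 3 → Task 6 → Task 9.

Variance along critical path = 4.000 + 2.778 + 2.778 + 2.778 = 12.333; σ = 3.512 days.
D = μ + z·σ = 41 + 1.645·3.512 = 46.8 days

46.8 days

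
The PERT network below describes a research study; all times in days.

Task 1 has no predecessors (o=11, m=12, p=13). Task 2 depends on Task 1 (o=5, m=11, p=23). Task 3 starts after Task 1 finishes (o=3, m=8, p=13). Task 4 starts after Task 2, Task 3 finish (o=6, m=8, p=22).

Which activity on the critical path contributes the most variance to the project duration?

Task 2

te_Task 1 = (11 + 4·12 + 13)/6 = 72/6 = 12; σ²_Task 1 = ((13−11)/6)² = 0.111
te_Task 2 = (5 + 4·11 + 23)/6 = 72/6 = 12; σ²_Task 2 = ((23−5)/6)² = 9.000
te_Task 3 = (3 + 4·8 + 13)/6 = 48/6 = 8; σ²_Task 3 = ((13−3)/6)² = 2.778
te_Task 4 = (6 + 4·8 + 22)/6 = 60/6 = 10; σ²_Task 4 = ((22−6)/6)² = 7.111

Forward pass:
ES_Task 1 = 0; EF_Task 1 = 12
ES_Task 2 = 12; EF_Task 2 = 12+12 = 24
ES_Task 3 = 12; EF_Task 3 = 12+8 = 20
ES_Task 4 = max(EF_Task 2=24, EF_Task 3=20) = 24; EF_Task 4 = 24+10 = 34
Expected project duration μ = 34 days. Critical path: Task 1 → Task 2 → Task 4.

Variances on critical path: σ²_Task 1=0.111, σ²_Task 2=9.000, σ²_Task 4=7.111.
Largest is σ²_Task 2 = 9.000.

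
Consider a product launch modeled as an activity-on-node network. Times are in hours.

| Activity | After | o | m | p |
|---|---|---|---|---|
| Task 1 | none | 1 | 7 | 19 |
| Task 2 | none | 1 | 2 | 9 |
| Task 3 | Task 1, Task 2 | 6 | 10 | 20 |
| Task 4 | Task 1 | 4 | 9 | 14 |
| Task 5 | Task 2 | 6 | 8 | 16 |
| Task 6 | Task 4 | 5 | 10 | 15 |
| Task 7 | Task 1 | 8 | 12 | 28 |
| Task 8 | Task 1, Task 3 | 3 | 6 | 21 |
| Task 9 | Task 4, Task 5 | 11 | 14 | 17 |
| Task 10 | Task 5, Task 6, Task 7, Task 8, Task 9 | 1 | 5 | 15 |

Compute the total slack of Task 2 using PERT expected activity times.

5 hours

te_Task 1 = (1 + 4·7 + 19)/6 = 48/6 = 8
te_Task 2 = (1 + 4·2 + 9)/6 = 18/6 = 3
te_Task 3 = (6 + 4·10 + 20)/6 = 66/6 = 11
te_Task 4 = (4 + 4·9 + 14)/6 = 54/6 = 9
te_Task 5 = (6 + 4·8 + 16)/6 = 54/6 = 9
te_Task 6 = (5 + 4·10 + 15)/6 = 60/6 = 10
te_Task 7 = (8 + 4·12 + 28)/6 = 84/6 = 14
te_Task 8 = (3 + 4·6 + 21)/6 = 48/6 = 8
te_Task 9 = (11 + 4·14 + 17)/6 = 84/6 = 14
te_Task 10 = (1 + 4·5 + 15)/6 = 36/6 = 6

Forward pass:
ES_Task 1 = 0; EF_Task 1 = 8
ES_Task 2 = 0; EF_Task 2 = 3
ES_Task 3 = max(EF_Task 1=8, EF_Task 2=3) = 8; EF_Task 3 = 8+11 = 19
ES_Task 4 = 8; EF_Task 4 = 8+9 = 17
ES_Task 5 = 3; EF_Task 5 = 3+9 = 12
ES_Task 6 = 17; EF_Task 6 = 17+10 = 27
ES_Task 7 = 8; EF_Task 7 = 8+14 = 22
ES_Task 8 = max(EF_Task 1=8, EF_Task 3=19) = 19; EF_Task 8 = 19+8 = 27
ES_Task 9 = max(EF_Task 4=17, EF_Task 5=12) = 17; EF_Task 9 = 17+14 = 31
ES_Task 10 = max(EF_Task 5=12, EF_Task 6=27, EF_Task 7=22, EF_Task 8=27, EF_Task 9=31) = 31; EF_Task 10 = 31+6 = 37
Expected project duration μ = 37 hours. Critical path: Task 1 → Task 4 → Task 9 → Task 10.

Backward pass:
LF_Task 10 = 37; LS_Task 10 = 37−6 = 31
LF_Task 9 = LS_Task 10 = 31; LS_Task 9 = 31−14 = 17
LF_Task 8 = LS_Task 10 = 31; LS_Task 8 = 31−8 = 23
LF_Task 7 = LS_Task 10 = 31; LS_Task 7 = 31−14 = 17
LF_Task 6 = LS_Task 10 = 31; LS_Task 6 = 31−10 = 21
LF_Task 5 = min(LS_Task 9=17, LS_Task 10=31) = 17; LS_Task 5 = 17−9 = 8
LF_Task 4 = min(LS_Task 6=21, LS_Task 9=17) = 17; LS_Task 4 = 17−9 = 8
LF_Task 3 = LS_Task 8 = 23; LS_Task 3 = 23−11 = 12
LF_Task 2 = min(LS_Task 3=12, LS_Task 5=8) = 8; LS_Task 2 = 8−3 = 5
LF_Task 1 = min(LS_Task 3=12, LS_Task 4=8, LS_Task 7=17, LS_Task 8=23) = 8; LS_Task 1 = 8−8 = 0
Slack_Task 2 = LS_Task 2 − ES_Task 2 = 5 − 0 = 5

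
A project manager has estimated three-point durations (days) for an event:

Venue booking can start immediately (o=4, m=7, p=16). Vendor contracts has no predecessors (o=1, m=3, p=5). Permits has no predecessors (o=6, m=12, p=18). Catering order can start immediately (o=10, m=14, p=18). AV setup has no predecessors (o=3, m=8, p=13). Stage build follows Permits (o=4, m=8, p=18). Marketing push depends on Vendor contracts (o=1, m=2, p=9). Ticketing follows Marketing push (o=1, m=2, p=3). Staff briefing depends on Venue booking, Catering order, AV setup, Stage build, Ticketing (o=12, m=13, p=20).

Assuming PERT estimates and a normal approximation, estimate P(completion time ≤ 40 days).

0.932

te_Venue booking = (4 + 4·7 + 16)/6 = 48/6 = 8; σ²_Venue booking = ((16−4)/6)² = 4.000
te_Vendor contracts = (1 + 4·3 + 5)/6 = 18/6 = 3; σ²_Vendor contracts = ((5−1)/6)² = 0.444
te_Permits = (6 + 4·12 + 18)/6 = 72/6 = 12; σ²_Permits = ((18−6)/6)² = 4.000
te_Catering order = (10 + 4·14 + 18)/6 = 84/6 = 14; σ²_Catering order = ((18−10)/6)² = 1.778
te_AV setup = (3 + 4·8 + 13)/6 = 48/6 = 8; σ²_AV setup = ((13−3)/6)² = 2.778
te_Stage build = (4 + 4·8 + 18)/6 = 54/6 = 9; σ²_Stage build = ((18−4)/6)² = 5.444
te_Marketing push = (1 + 4·2 + 9)/6 = 18/6 = 3; σ²_Marketing push = ((9−1)/6)² = 1.778
te_Ticketing = (1 + 4·2 + 3)/6 = 12/6 = 2; σ²_Ticketing = ((3−1)/6)² = 0.111
te_Staff briefing = (12 + 4·13 + 20)/6 = 84/6 = 14; σ²_Staff briefing = ((20−12)/6)² = 1.778

Forward pass:
ES_Venue booking = 0; EF_Venue booking = 8
ES_Vendor contracts = 0; EF_Vendor contracts = 3
ES_Permits = 0; EF_Permits = 12
ES_Catering order = 0; EF_Catering order = 14
ES_AV setup = 0; EF_AV setup = 8
ES_Stage build = 12; EF_Stage build = 12+9 = 21
ES_Marketing push = 3; EF_Marketing push = 3+3 = 6
ES_Ticketing = 6; EF_Ticketing = 6+2 = 8
ES_Staff briefing = max(EF_Venue booking=8, EF_Catering order=14, EF_AV setup=8, EF_Stage build=21, EF_Ticketing=8) = 21; EF_Staff briefing = 21+14 = 35
Expected project duration μ = 35 days. Critical path: Permits → Stage build → Staff briefing.

Variance along critical path = 4.000 + 5.444 + 1.778 = 11.222; σ = √11.222 = 3.350 days.
Z = (40 − 35) / 3.350 = 1.493
P(T ≤ 40) = Φ(1.493) ≈ 0.932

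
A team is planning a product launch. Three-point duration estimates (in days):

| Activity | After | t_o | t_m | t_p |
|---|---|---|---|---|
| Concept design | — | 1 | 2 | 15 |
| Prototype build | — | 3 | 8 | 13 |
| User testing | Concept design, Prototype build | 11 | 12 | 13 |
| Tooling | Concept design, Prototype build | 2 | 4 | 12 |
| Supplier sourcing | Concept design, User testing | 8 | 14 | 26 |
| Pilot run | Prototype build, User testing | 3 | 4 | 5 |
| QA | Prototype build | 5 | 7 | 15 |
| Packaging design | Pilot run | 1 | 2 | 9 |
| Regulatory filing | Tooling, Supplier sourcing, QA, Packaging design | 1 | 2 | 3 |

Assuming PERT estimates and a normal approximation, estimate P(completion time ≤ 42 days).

te_Concept design = (1 + 4·2 + 15)/6 = 24/6 = 4; σ²_Concept design = ((15−1)/6)² = 5.444
te_Prototype build = (3 + 4·8 + 13)/6 = 48/6 = 8; σ²_Prototype build = ((13−3)/6)² = 2.778
te_User testing = (11 + 4·12 + 13)/6 = 72/6 = 12; σ²_User testing = ((13−11)/6)² = 0.111
te_Tooling = (2 + 4·4 + 12)/6 = 30/6 = 5; σ²_Tooling = ((12−2)/6)² = 2.778
te_Supplier sourcing = (8 + 4·14 + 26)/6 = 90/6 = 15; σ²_Supplier sourcing = ((26−8)/6)² = 9.000
te_Pilot run = (3 + 4·4 + 5)/6 = 24/6 = 4; σ²_Pilot run = ((5−3)/6)² = 0.111
te_QA = (5 + 4·7 + 15)/6 = 48/6 = 8; σ²_QA = ((15−5)/6)² = 2.778
te_Packaging design = (1 + 4·2 + 9)/6 = 18/6 = 3; σ²_Packaging design = ((9−1)/6)² = 1.778
te_Regulatory filing = (1 + 4·2 + 3)/6 = 12/6 = 2; σ²_Regulatory filing = ((3−1)/6)² = 0.111

Forward pass:
ES_Concept design = 0; EF_Concept design = 4
ES_Prototype build = 0; EF_Prototype build = 8
ES_User testing = max(EF_Concept design=4, EF_Prototype build=8) = 8; EF_User testing = 8+12 = 20
ES_Tooling = max(EF_Concept design=4, EF_Prototype build=8) = 8; EF_Tooling = 8+5 = 13
ES_Supplier sourcing = max(EF_Concept design=4, EF_User testing=20) = 20; EF_Supplier sourcing = 20+15 = 35
ES_Pilot run = max(EF_Prototype build=8, EF_User testing=20) = 20; EF_Pilot run = 20+4 = 24
ES_QA = 8; EF_QA = 8+8 = 16
ES_Packaging design = 24; EF_Packaging design = 24+3 = 27
ES_Regulatory filing = max(EF_Tooling=13, EF_Supplier sourcing=35, EF_QA=16, EF_Packaging design=27) = 35; EF_Regulatory filing = 35+2 = 37
Expected project duration μ = 37 days. Critical path: Prototype build → User testing → Supplier sourcing → Regulatory filing.

Variance along critical path = 2.778 + 0.111 + 9.000 + 0.111 = 12.000; σ = √12.000 = 3.464 days.
Z = (42 − 37) / 3.464 = 1.443
P(T ≤ 42) = Φ(1.443) ≈ 0.926

0.926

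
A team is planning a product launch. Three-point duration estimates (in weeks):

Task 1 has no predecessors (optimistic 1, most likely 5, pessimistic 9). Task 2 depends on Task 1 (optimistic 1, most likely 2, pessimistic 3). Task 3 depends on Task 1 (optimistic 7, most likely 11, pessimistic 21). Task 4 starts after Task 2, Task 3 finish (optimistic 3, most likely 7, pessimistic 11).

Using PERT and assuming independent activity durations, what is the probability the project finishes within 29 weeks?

0.952

te_Task 1 = (1 + 4·5 + 9)/6 = 30/6 = 5; σ²_Task 1 = ((9−1)/6)² = 1.778
te_Task 2 = (1 + 4·2 + 3)/6 = 12/6 = 2; σ²_Task 2 = ((3−1)/6)² = 0.111
te_Task 3 = (7 + 4·11 + 21)/6 = 72/6 = 12; σ²_Task 3 = ((21−7)/6)² = 5.444
te_Task 4 = (3 + 4·7 + 11)/6 = 42/6 = 7; σ²_Task 4 = ((11−3)/6)² = 1.778

Forward pass:
ES_Task 1 = 0; EF_Task 1 = 5
ES_Task 2 = 5; EF_Task 2 = 5+2 = 7
ES_Task 3 = 5; EF_Task 3 = 5+12 = 17
ES_Task 4 = max(EF_Task 2=7, EF_Task 3=17) = 17; EF_Task 4 = 17+7 = 24
Expected project duration μ = 24 weeks. Critical path: Task 1 → Task 3 → Task 4.

Variance along critical path = 1.778 + 5.444 + 1.778 = 9.000; σ = √9.000 = 3.000 weeks.
Z = (29 − 24) / 3.000 = 1.667
P(T ≤ 29) = Φ(1.667) ≈ 0.952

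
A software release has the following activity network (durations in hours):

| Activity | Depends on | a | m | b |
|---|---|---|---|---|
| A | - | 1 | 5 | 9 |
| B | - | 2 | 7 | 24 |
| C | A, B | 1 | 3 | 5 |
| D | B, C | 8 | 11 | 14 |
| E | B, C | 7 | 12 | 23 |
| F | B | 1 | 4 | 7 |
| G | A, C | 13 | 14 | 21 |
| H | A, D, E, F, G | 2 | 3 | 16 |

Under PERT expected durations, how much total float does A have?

4 hours

te_A = (1 + 4·5 + 9)/6 = 30/6 = 5
te_B = (2 + 4·7 + 24)/6 = 54/6 = 9
te_C = (1 + 4·3 + 5)/6 = 18/6 = 3
te_D = (8 + 4·11 + 14)/6 = 66/6 = 11
te_E = (7 + 4·12 + 23)/6 = 78/6 = 13
te_F = (1 + 4·4 + 7)/6 = 24/6 = 4
te_G = (13 + 4·14 + 21)/6 = 90/6 = 15
te_H = (2 + 4·3 + 16)/6 = 30/6 = 5

Forward pass:
ES_A = 0; EF_A = 5
ES_B = 0; EF_B = 9
ES_C = max(EF_A=5, EF_B=9) = 9; EF_C = 9+3 = 12
ES_D = max(EF_B=9, EF_C=12) = 12; EF_D = 12+11 = 23
ES_E = max(EF_B=9, EF_C=12) = 12; EF_E = 12+13 = 25
ES_F = 9; EF_F = 9+4 = 13
ES_G = max(EF_A=5, EF_C=12) = 12; EF_G = 12+15 = 27
ES_H = max(EF_A=5, EF_D=23, EF_E=25, EF_F=13, EF_G=27) = 27; EF_H = 27+5 = 32
Expected project duration μ = 32 hours. Critical path: B → C → G → H.

Backward pass:
LF_H = 32; LS_H = 32−5 = 27
LF_G = LS_H = 27; LS_G = 27−15 = 12
LF_F = LS_H = 27; LS_F = 27−4 = 23
LF_E = LS_H = 27; LS_E = 27−13 = 14
LF_D = LS_H = 27; LS_D = 27−11 = 16
LF_C = min(LS_D=16, LS_E=14, LS_G=12) = 12; LS_C = 12−3 = 9
LF_B = min(LS_C=9, LS_D=16, LS_E=14, LS_F=23) = 9; LS_B = 9−9 = 0
LF_A = min(LS_C=9, LS_G=12, LS_H=27) = 9; LS_A = 9−5 = 4
Slack_A = LS_A − ES_A = 4 − 0 = 4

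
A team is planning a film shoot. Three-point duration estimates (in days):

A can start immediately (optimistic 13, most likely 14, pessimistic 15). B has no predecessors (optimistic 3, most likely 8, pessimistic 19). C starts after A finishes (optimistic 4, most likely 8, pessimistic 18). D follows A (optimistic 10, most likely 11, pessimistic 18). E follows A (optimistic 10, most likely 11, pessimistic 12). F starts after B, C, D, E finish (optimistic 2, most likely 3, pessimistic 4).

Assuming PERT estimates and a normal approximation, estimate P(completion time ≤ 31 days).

0.921

te_A = (13 + 4·14 + 15)/6 = 84/6 = 14; σ²_A = ((15−13)/6)² = 0.111
te_B = (3 + 4·8 + 19)/6 = 54/6 = 9; σ²_B = ((19−3)/6)² = 7.111
te_C = (4 + 4·8 + 18)/6 = 54/6 = 9; σ²_C = ((18−4)/6)² = 5.444
te_D = (10 + 4·11 + 18)/6 = 72/6 = 12; σ²_D = ((18−10)/6)² = 1.778
te_E = (10 + 4·11 + 12)/6 = 66/6 = 11; σ²_E = ((12−10)/6)² = 0.111
te_F = (2 + 4·3 + 4)/6 = 18/6 = 3; σ²_F = ((4−2)/6)² = 0.111

Forward pass:
ES_A = 0; EF_A = 14
ES_B = 0; EF_B = 9
ES_C = 14; EF_C = 14+9 = 23
ES_D = 14; EF_D = 14+12 = 26
ES_E = 14; EF_E = 14+11 = 25
ES_F = max(EF_B=9, EF_C=23, EF_D=26, EF_E=25) = 26; EF_F = 26+3 = 29
Expected project duration μ = 29 days. Critical path: A → D → F.

Variance along critical path = 0.111 + 1.778 + 0.111 = 2.000; σ = √2.000 = 1.414 days.
Z = (31 − 29) / 1.414 = 1.414
P(T ≤ 31) = Φ(1.414) ≈ 0.921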